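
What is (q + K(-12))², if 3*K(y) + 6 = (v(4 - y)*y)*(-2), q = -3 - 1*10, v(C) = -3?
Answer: 1521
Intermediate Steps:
q = -13 (q = -3 - 10 = -13)
K(y) = -2 + 2*y (K(y) = -2 + (-3*y*(-2))/3 = -2 + (6*y)/3 = -2 + 2*y)
(q + K(-12))² = (-13 + (-2 + 2*(-12)))² = (-13 + (-2 - 24))² = (-13 - 26)² = (-39)² = 1521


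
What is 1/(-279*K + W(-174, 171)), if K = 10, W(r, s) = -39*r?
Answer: 1/3996 ≈ 0.00025025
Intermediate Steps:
1/(-279*K + W(-174, 171)) = 1/(-279*10 - 39*(-174)) = 1/(-2790 + 6786) = 1/3996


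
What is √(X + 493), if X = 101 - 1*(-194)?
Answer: 2*√197 ≈ 28.071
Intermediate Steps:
X = 295 (X = 101 + 194 = 295)
√(X + 493) = √(295 + 493) = √788 = 2*√197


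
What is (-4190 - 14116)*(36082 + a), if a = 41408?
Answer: -1418531940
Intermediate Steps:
(-4190 - 14116)*(36082 + a) = (-4190 - 14116)*(36082 + 41408) = -18306*77490 = -1418531940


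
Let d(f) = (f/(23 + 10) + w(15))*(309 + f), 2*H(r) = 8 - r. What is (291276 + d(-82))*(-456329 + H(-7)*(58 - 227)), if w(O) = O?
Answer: -8882734215787/66 ≈ -1.3459e+11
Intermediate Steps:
H(r) = 4 - r/2 (H(r) = (8 - r)/2 = 4 - r/2)
d(f) = (15 + f/33)*(309 + f) (d(f) = (f/(23 + 10) + 15)*(309 + f) = (f/33 + 15)*(309 + f) = (15 + f/33)*(309 + f))
(291276 + d(-82))*(-456329 + H(-7)*(58 - 227)) = (291276 + (4635 + (1/33)*(-82)² + (268/11)*(-82)))*(-456329 + (4 - ½*(-7))*(58 - 227)) = (291276 + (4635 + (1/33)*6724 - 21976/11))*(-456329 + (4 + 7/2)*(-169)) = (291276 + (4635 + 6724/33 - 21976/11))*(-456329 + (15/2)*(-169)) = (291276 + 93751/33)*(-456329 - 2535/2) = (9705859/33)*(-915193/2) = -8882734215787/66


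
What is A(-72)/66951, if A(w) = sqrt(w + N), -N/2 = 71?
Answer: I*sqrt(214)/66951 ≈ 0.0002185*I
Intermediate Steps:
N = -142 (N = -2*71 = -142)
A(w) = sqrt(-142 + w) (A(w) = sqrt(w - 142) = sqrt(-142 + w))
A(-72)/66951 = sqrt(-142 - 72)/66951 = sqrt(-214)*(1/66951) = (I*sqrt(214))*(1/66951) = I*sqrt(214)/66951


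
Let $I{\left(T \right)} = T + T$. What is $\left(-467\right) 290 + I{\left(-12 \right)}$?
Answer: $-135454$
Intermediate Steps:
$I{\left(T \right)} = 2 T$
$\left(-467\right) 290 + I{\left(-12 \right)} = \left(-467\right) 290 + 2 \left(-12\right) = -135430 - 24 = -135454$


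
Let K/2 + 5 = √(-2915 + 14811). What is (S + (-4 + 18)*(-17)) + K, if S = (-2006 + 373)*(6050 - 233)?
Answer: -9499409 + 4*√2974 ≈ -9.4992e+6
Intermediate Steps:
K = -10 + 4*√2974 (K = -10 + 2*√(-2915 + 14811) = -10 + 2*√11896 = -10 + 2*(2*√2974) = -10 + 4*√2974 ≈ 208.14)
S = -9499161 (S = -1633*5817 = -9499161)
(S + (-4 + 18)*(-17)) + K = (-9499161 + (-4 + 18)*(-17)) + (-10 + 4*√2974) = (-9499161 + 14*(-17)) + (-10 + 4*√2974) = (-9499161 - 238) + (-10 + 4*√2974) = -9499399 + (-10 + 4*√2974) = -9499409 + 4*√2974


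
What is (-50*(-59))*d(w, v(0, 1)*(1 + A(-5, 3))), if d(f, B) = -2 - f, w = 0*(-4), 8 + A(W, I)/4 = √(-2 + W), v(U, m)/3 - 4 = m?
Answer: -5900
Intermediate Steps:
v(U, m) = 12 + 3*m
A(W, I) = -32 + 4*√(-2 + W)
w = 0
(-50*(-59))*d(w, v(0, 1)*(1 + A(-5, 3))) = (-50*(-59))*(-2 - 1*0) = 2950*(-2 + 0) = 2950*(-2) = -5900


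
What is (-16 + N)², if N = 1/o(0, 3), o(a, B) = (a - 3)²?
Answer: 20449/81 ≈ 252.46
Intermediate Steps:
o(a, B) = (-3 + a)²
N = ⅑ (N = 1/((-3 + 0)²) = 1/((-3)²) = 1/9 = ⅑ ≈ 0.11111)
(-16 + N)² = (-16 + ⅑)² = (-143/9)² = 20449/81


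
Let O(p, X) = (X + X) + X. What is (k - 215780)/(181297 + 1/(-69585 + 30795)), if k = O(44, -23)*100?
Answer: -8637757200/7032510629 ≈ -1.2283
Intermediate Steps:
O(p, X) = 3*X (O(p, X) = 2*X + X = 3*X)
k = -6900 (k = (3*(-23))*100 = -69*100 = -6900)
(k - 215780)/(181297 + 1/(-69585 + 30795)) = (-6900 - 215780)/(181297 + 1/(-69585 + 30795)) = -222680/(181297 + 1/(-38790)) = -222680/(181297 - 1/38790) = -222680/7032510629/38790 = -222680*38790/7032510629 = -8637757200/7032510629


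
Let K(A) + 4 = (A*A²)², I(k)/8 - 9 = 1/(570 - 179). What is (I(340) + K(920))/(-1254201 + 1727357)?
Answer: 59271201381376006649/46250999 ≈ 1.2815e+12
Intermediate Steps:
I(k) = 28160/391 (I(k) = 72 + 8/(570 - 179) = 72 + 8/391 = 28160/391)
K(A) = -4 + A⁶ (K(A) = -4 + (A*A²)² = -4 + (A³)² = -4 + A⁶)
(I(340) + K(920))/(-1254201 + 1727357) = (28160/391 + (-4 + 920⁶))/(-1254201 + 1727357) = (28160/391 + (-4 + 606355001344000000))/473156 = (28160/391 + 606355001343999996)*(1/473156) = (237084805525504026596/391)*(1/473156) = 59271201381376006649/46250999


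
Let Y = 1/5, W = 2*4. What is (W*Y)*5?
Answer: 8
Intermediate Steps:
W = 8
Y = ⅕ ≈ 0.20000
(W*Y)*5 = (8*(⅕))*5 = (8/5)*5 = 8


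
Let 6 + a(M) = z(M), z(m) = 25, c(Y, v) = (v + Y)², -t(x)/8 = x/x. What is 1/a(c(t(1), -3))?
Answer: 1/19 ≈ 0.052632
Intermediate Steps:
t(x) = -8 (t(x) = -8*x/x = -8*1 = -8)
c(Y, v) = (Y + v)²
a(M) = 19 (a(M) = -6 + 25 = 19)
1/a(c(t(1), -3)) = 1/19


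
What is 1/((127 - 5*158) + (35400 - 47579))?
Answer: -1/12842 ≈ -7.7870e-5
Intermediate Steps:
1/((127 - 5*158) + (35400 - 47579)) = 1/((127 - 790) - 12179) = 1/(-663 - 12179) = 1/(-12842) = -1/12842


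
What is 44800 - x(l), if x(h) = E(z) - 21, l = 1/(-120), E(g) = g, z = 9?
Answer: 44812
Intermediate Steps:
l = -1/120 ≈ -0.0083333
x(h) = -12 (x(h) = 9 - 21 = -12)
44800 - x(l) = 44800 - 1*(-12) = 44800 + 12 = 44812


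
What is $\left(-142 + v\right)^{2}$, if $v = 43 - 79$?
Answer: $31684$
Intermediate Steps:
$v = -36$ ($v = 43 - 79 = -36$)
$\left(-142 + v\right)^{2} = \left(-142 - 36\right)^{2} = \left(-178\right)^{2} = 31684$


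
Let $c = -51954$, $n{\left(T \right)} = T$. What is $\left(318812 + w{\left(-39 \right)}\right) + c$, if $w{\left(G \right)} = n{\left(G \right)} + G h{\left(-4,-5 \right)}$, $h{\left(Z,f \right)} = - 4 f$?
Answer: $266039$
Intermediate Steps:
$w{\left(G \right)} = 21 G$ ($w{\left(G \right)} = G + G \left(\left(-4\right) \left(-5\right)\right) = G + G 20 = G + 20 G = 21 G$)
$\left(318812 + w{\left(-39 \right)}\right) + c = \left(318812 + 21 \left(-39\right)\right) - 51954 = \left(318812 - 819\right) - 51954 = 317993 - 51954 = 266039$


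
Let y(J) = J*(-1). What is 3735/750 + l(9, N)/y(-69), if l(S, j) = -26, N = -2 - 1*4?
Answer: 15881/3450 ≈ 4.6032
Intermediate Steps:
N = -6 (N = -2 - 4 = -6)
y(J) = -J
3735/750 + l(9, N)/y(-69) = 3735/750 - 26/((-1*(-69))) = 3735*(1/750) - 26/69 = 249/50 - 26*1/69 = 249/50 - 26/69 = 15881/3450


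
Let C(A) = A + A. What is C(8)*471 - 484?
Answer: 7052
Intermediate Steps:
C(A) = 2*A
C(8)*471 - 484 = (2*8)*471 - 484 = 16*471 - 484 = 7536 - 484 = 7052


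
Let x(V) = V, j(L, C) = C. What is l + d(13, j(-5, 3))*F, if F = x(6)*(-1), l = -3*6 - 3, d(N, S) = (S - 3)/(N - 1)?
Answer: -21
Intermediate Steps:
d(N, S) = (-3 + S)/(-1 + N)
l = -21 (l = -18 - 3 = -21)
F = -6 (F = 6*(-1) = -6)
l + d(13, j(-5, 3))*F = -21 + ((-3 + 3)/(-1 + 13))*(-6) = -21 + (0/12)*(-6) = -21 + ((1/12)*0)*(-6) = -21 + 0*(-6) = -21 + 0 = -21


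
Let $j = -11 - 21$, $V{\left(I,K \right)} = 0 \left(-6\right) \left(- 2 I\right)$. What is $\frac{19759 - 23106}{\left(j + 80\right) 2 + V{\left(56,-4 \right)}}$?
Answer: $- \frac{3347}{96} \approx -34.865$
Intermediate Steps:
$V{\left(I,K \right)} = 0$ ($V{\left(I,K \right)} = 0 \left(- 2 I\right) = 0$)
$j = -32$ ($j = -11 - 21 = -32$)
$\frac{19759 - 23106}{\left(j + 80\right) 2 + V{\left(56,-4 \right)}} = \frac{19759 - 23106}{\left(-32 + 80\right) 2 + 0} = - \frac{3347}{48 \cdot 2 + 0} = - \frac{3347}{96 + 0} = - \frac{3347}{96}$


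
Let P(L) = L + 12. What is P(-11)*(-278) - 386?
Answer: -664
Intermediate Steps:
P(L) = 12 + L
P(-11)*(-278) - 386 = (12 - 11)*(-278) - 386 = 1*(-278) - 386 = -278 - 386 = -664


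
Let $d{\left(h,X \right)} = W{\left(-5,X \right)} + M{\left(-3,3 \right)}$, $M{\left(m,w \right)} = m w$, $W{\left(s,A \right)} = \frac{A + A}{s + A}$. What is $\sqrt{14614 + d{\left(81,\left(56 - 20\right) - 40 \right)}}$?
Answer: $\frac{\sqrt{131453}}{3} \approx 120.85$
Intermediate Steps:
$W{\left(s,A \right)} = \frac{2 A}{A + s}$
$d{\left(h,X \right)} = -9 + \frac{2 X}{-5 + X}$ ($d{\left(h,X \right)} = \frac{2 X}{X - 5} - 9 = \frac{2 X}{-5 + X} - 9 = -9 + \frac{2 X}{-5 + X}$)
$\sqrt{14614 + d{\left(81,\left(56 - 20\right) - 40 \right)}} = \sqrt{14614 + \frac{45 - 7 \left(\left(56 - 20\right) - 40\right)}{-5 + \left(\left(56 - 20\right) - 40\right)}} = \sqrt{14614 + \frac{45 - 7 \left(36 - 40\right)}{-5 + \left(36 - 40\right)}} = \sqrt{14614 + \frac{45 - -28}{-5 - 4}} = \sqrt{14614 + \frac{45 + 28}{-9}} = \sqrt{14614 - \frac{73}{9}} = \sqrt{\frac{131453}{9}} = \frac{\sqrt{131453}}{3}$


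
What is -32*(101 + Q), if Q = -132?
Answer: 992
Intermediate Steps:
-32*(101 + Q) = -32*(101 - 132) = -32*(-31) = 992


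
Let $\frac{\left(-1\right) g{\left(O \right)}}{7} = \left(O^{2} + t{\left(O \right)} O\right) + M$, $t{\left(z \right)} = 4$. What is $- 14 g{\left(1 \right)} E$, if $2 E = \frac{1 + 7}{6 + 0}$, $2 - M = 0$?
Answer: $\frac{1372}{3} \approx 457.33$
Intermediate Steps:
$M = 2$ ($M = 2 - 0 = 2 + 0 = 2$)
$g{\left(O \right)} = -14 - 28 O - 7 O^{2}$ ($g{\left(O \right)} = - 7 \left(\left(O^{2} + 4 O\right) + 2\right) = - 7 \left(2 + O^{2} + 4 O\right) = -14 - 28 O - 7 O^{2}$)
$E = \frac{2}{3}$ ($E = \frac{\left(1 + 7\right) \frac{1}{6 + 0}}{2} = \frac{8 \cdot \frac{1}{6}}{2} = \frac{1}{2} \cdot \frac{4}{3} = \frac{2}{3} \approx 0.66667$)
$- 14 g{\left(1 \right)} E = - 14 \left(-14 - 28 - 7 \cdot 1^{2}\right) \frac{2}{3} = - 14 \left(-14 - 28 - 7\right) \frac{2}{3} = \left(-14\right) \left(-49\right) \frac{2}{3} = 686 \cdot \frac{2}{3} = \frac{1372}{3}$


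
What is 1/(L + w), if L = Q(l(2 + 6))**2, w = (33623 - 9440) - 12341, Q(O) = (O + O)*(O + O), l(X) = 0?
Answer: 1/11842 ≈ 8.4445e-5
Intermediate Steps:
Q(O) = 4*O**2 (Q(O) = (2*O)*(2*O) = 4*O**2)
w = 11842 (w = 24183 - 12341 = 11842)
L = 0 (L = (4*0**2)**2 = (4*0)**2 = 0**2 = 0)
1/(L + w) = 1/(0 + 11842) = 1/11842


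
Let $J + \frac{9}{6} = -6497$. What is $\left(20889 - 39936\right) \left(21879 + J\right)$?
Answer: $- \frac{585904767}{2} \approx -2.9295 \cdot 10^{8}$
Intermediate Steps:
$J = - \frac{12997}{2}$ ($J = - \frac{3}{2} - 6497 = - \frac{12997}{2} \approx -6498.5$)
$\left(20889 - 39936\right) \left(21879 + J\right) = \left(20889 - 39936\right) \left(21879 - \frac{12997}{2}\right) = \left(-19047\right) \frac{30761}{2} = - \frac{585904767}{2}$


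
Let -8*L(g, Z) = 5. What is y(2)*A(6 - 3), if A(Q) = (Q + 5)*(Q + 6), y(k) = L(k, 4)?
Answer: -45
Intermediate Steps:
L(g, Z) = -5/8 (L(g, Z) = -1/8*5 = -5/8)
y(k) = -5/8
A(Q) = (5 + Q)*(6 + Q)
y(2)*A(6 - 3) = -5*(30 + (6 - 3)**2 + 11*(6 - 3))/8 = -5*(30 + 3**2 + 11*3)/8 = -5*(30 + 9 + 33)/8 = -5/8*72 = -45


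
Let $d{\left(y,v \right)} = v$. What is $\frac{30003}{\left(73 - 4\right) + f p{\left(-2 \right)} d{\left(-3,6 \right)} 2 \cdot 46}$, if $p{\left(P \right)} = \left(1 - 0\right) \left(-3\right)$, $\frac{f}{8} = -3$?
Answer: $\frac{10001}{13271} \approx 0.7536$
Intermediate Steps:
$f = -24$ ($f = 8 \left(-3\right) = -24$)
$p{\left(P \right)} = -3$ ($p{\left(P \right)} = \left(1 + \left(-5 + 5\right)\right) \left(-3\right) = \left(1 + 0\right) \left(-3\right) = 1 \left(-3\right) = -3$)
$\frac{30003}{\left(73 - 4\right) + f p{\left(-2 \right)} d{\left(-3,6 \right)} 2 \cdot 46} = \frac{30003}{\left(73 - 4\right) + \left(-24\right) \left(-3\right) 6 \cdot 2 \cdot 46} = \frac{30003}{69 + 72 \cdot 6 \cdot 92} = \frac{30003}{69 + 432 \cdot 92} = \frac{30003}{69 + 39744} = \frac{30003}{39813} = 30003 \cdot \frac{1}{39813} = \frac{10001}{13271}$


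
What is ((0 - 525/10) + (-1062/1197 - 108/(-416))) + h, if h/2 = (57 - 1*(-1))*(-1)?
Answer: -2339373/13832 ≈ -169.13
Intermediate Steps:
h = -116 (h = 2*((57 - 1*(-1))*(-1)) = 2*((57 + 1)*(-1)) = 2*(58*(-1)) = 2*(-58) = -116)
((0 - 525/10) + (-1062/1197 - 108/(-416))) + h = ((0 - 525/10) + (-1062/1197 - 108/(-416))) - 116 = ((0 - 525/10) + (-1062*1/1197 - 108*(-1/416))) - 116 = ((0 - 25*21/10) + (-118/133 + 27/104)) - 116 = ((0 - 105/2) - 8681/13832) - 116 = (-105/2 - 8681/13832) - 116 = -734861/13832 - 116 = -2339373/13832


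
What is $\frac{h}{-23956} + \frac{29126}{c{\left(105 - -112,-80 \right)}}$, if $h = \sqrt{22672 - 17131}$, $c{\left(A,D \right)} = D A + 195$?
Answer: $- \frac{29126}{17165} - \frac{\sqrt{5541}}{23956} \approx -1.6999$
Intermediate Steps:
$c{\left(A,D \right)} = 195 + A D$ ($c{\left(A,D \right)} = A D + 195 = 195 + A D$)
$h = \sqrt{5541} \approx 74.438$
$\frac{h}{-23956} + \frac{29126}{c{\left(105 - -112,-80 \right)}} = \frac{\sqrt{5541}}{-23956} + \frac{29126}{195 + \left(105 - -112\right) \left(-80\right)} = \sqrt{5541} \left(- \frac{1}{23956}\right) + \frac{29126}{195 + \left(105 + 112\right) \left(-80\right)} = - \frac{\sqrt{5541}}{23956} + \frac{29126}{195 + 217 \left(-80\right)} = - \frac{\sqrt{5541}}{23956} + \frac{29126}{195 - 17360} = - \frac{\sqrt{5541}}{23956} + \frac{29126}{-17165} = - \frac{\sqrt{5541}}{23956} + 29126 \left(- \frac{1}{17165}\right) = - \frac{\sqrt{5541}}{23956} - \frac{29126}{17165} = - \frac{29126}{17165} - \frac{\sqrt{5541}}{23956}$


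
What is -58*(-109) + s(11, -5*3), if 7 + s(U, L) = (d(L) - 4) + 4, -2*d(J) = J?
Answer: 12645/2 ≈ 6322.5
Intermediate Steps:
d(J) = -J/2
s(U, L) = -7 - L/2 (s(U, L) = -7 + ((-L/2 - 4) + 4) = -7 + ((-4 - L/2) + 4) = -7 - L/2)
-58*(-109) + s(11, -5*3) = -58*(-109) + (-7 - (-5)*3/2) = 6322 + (-7 - ½*(-15)) = 6322 + (-7 + 15/2) = 6322 + ½ = 12645/2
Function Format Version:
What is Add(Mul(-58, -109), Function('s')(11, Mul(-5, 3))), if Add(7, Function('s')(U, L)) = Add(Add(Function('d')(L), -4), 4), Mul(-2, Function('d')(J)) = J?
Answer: Rational(12645, 2) ≈ 6322.5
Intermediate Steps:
Function('d')(J) = Mul(Rational(-1, 2), J)
Function('s')(U, L) = Add(-7, Mul(Rational(-1, 2), L)) (Function('s')(U, L) = Add(-7, Add(Add(Mul(Rational(-1, 2), L), -4), 4)) = Add(-7, Add(Add(-4, Mul(Rational(-1, 2), L)), 4)) = Add(-7, Mul(Rational(-1, 2), L)))
Add(Mul(-58, -109), Function('s')(11, Mul(-5, 3))) = Add(Mul(-58, -109), Add(-7, Mul(Rational(-1, 2), Mul(-5, 3)))) = Add(6322, Add(-7, Mul(Rational(-1, 2), -15))) = Add(6322, Add(-7, Rational(15, 2))) = Add(6322, Rational(1, 2)) = Rational(12645, 2)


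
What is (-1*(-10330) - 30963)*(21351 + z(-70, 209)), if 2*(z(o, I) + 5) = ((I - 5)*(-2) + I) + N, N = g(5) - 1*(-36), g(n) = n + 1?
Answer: -877624655/2 ≈ -4.3881e+8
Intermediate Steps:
g(n) = 1 + n
N = 42 (N = (1 + 5) - 1*(-36) = 6 + 36 = 42)
z(o, I) = 21 - I/2 (z(o, I) = -5 + (((I - 5)*(-2) + I) + 42)/2 = -5 + (((-5 + I)*(-2) + I) + 42)/2 = -5 + (((10 - 2*I) + I) + 42)/2 = -5 + ((10 - I) + 42)/2 = -5 + (52 - I)/2 = -5 + (26 - I/2) = 21 - I/2)
(-1*(-10330) - 30963)*(21351 + z(-70, 209)) = (-1*(-10330) - 30963)*(21351 + (21 - ½*209)) = (10330 - 30963)*(21351 + (21 - 209/2)) = -20633*(21351 - 167/2) = -20633*42535/2 = -877624655/2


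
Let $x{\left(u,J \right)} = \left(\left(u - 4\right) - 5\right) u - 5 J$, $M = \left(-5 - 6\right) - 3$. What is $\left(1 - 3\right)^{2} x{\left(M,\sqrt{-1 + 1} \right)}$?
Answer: $1288$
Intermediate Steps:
$M = -14$ ($M = \left(-5 - 6\right) - 3 = -11 - 3 = -14$)
$x{\left(u,J \right)} = - 5 J + u \left(-9 + u\right)$ ($x{\left(u,J \right)} = \left(\left(-4 + u\right) - 5\right) u - 5 J = \left(-9 + u\right) u - 5 J = u \left(-9 + u\right) - 5 J = - 5 J + u \left(-9 + u\right)$)
$\left(1 - 3\right)^{2} x{\left(M,\sqrt{-1 + 1} \right)} = \left(1 - 3\right)^{2} \left(\left(-14\right)^{2} - -126 - 5 \sqrt{-1 + 1}\right) = \left(-2\right)^{2} \left(196 + 126 - 5 \sqrt{0}\right) = 4 \left(196 + 126 - 0\right) = 4 \left(196 + 126 + 0\right) = 4 \cdot 322 = 1288$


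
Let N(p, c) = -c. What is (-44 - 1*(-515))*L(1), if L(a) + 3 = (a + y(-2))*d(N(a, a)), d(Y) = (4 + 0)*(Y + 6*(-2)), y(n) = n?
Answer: 23079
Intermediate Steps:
d(Y) = -48 + 4*Y (d(Y) = 4*(Y - 12) = 4*(-12 + Y) = -48 + 4*Y)
L(a) = -3 + (-48 - 4*a)*(-2 + a) (L(a) = -3 + (a - 2)*(-48 + 4*(-a)) = -3 + (-2 + a)*(-48 - 4*a) = -3 + (-48 - 4*a)*(-2 + a))
(-44 - 1*(-515))*L(1) = (-44 - 1*(-515))*(93 - 40*1 - 4*1**2) = (-44 + 515)*(93 - 40 - 4*1) = 471*(93 - 40 - 4) = 471*49 = 23079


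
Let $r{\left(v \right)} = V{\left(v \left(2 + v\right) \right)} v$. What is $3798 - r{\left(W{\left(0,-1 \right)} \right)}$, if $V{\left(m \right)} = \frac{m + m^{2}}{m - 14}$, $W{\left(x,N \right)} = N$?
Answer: $3798$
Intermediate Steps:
$V{\left(m \right)} = \frac{m + m^{2}}{-14 + m}$
$r{\left(v \right)} = \frac{v^{2} \left(1 + v \left(2 + v\right)\right) \left(2 + v\right)}{-14 + v \left(2 + v\right)}$ ($r{\left(v \right)} = \frac{v \left(2 + v\right) \left(1 + v \left(2 + v\right)\right)}{-14 + v \left(2 + v\right)} v = \frac{v \left(1 + v \left(2 + v\right)\right) \left(2 + v\right)}{-14 + v \left(2 + v\right)} v = \frac{v^{2} \left(1 + v \left(2 + v\right)\right) \left(2 + v\right)}{-14 + v \left(2 + v\right)}$)
$3798 - r{\left(W{\left(0,-1 \right)} \right)} = 3798 - \frac{\left(-1\right)^{2} \left(1 - \left(2 - 1\right)\right) \left(2 - 1\right)}{-14 - \left(2 - 1\right)} = 3798 - 1 \frac{1}{-14 - 1} \left(1 - 1\right) 1 = 3798 - 1 \frac{1}{-15} \cdot 0 \cdot 1 = 3798 - 1 \left(- \frac{1}{15}\right) 0 \cdot 1 = 3798 - 0 = 3798 + 0 = 3798$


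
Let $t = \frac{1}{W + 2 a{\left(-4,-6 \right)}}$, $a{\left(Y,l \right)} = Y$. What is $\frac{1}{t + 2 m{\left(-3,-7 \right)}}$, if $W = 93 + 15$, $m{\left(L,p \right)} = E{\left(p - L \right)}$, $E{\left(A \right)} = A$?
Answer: $- \frac{100}{799} \approx -0.12516$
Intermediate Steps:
$m{\left(L,p \right)} = p - L$
$W = 108$
$t = \frac{1}{100}$ ($t = \frac{1}{108 + 2 \left(-4\right)} = \frac{1}{108 - 8} = \frac{1}{100} \approx 0.01$)
$\frac{1}{t + 2 m{\left(-3,-7 \right)}} = \frac{1}{\frac{1}{100} + 2 \left(-7 - -3\right)} = \frac{1}{\frac{1}{100} + 2 \left(-7 + 3\right)} = \frac{1}{\frac{1}{100} + 2 \left(-4\right)} = \frac{1}{\frac{1}{100} - 8} = \frac{1}{- \frac{799}{100}} = - \frac{100}{799}$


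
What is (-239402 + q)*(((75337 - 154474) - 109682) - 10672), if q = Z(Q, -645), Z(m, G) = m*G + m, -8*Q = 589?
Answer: 76599556725/2 ≈ 3.8300e+10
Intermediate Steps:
Q = -589/8 (Q = -1/8*589 = -589/8 ≈ -73.625)
Z(m, G) = m + G*m (Z(m, G) = G*m + m = m + G*m)
q = 94829/2 (q = -589*(1 - 645)/8 = -589/8*(-644) = 94829/2 ≈ 47415.)
(-239402 + q)*(((75337 - 154474) - 109682) - 10672) = (-239402 + 94829/2)*(((75337 - 154474) - 109682) - 10672) = -383975*((-79137 - 109682) - 10672)/2 = -383975*(-188819 - 10672)/2 = -383975/2*(-199491) = 76599556725/2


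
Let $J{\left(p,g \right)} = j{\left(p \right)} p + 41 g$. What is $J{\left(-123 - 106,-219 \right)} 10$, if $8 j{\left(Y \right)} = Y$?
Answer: $- \frac{96955}{4} \approx -24239.0$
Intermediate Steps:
$j{\left(Y \right)} = \frac{Y}{8}$
$J{\left(p,g \right)} = 41 g + \frac{p^{2}}{8}$ ($J{\left(p,g \right)} = \frac{p}{8} p + 41 g = \frac{p^{2}}{8} + 41 g = 41 g + \frac{p^{2}}{8}$)
$J{\left(-123 - 106,-219 \right)} 10 = \left(41 \left(-219\right) + \frac{\left(-123 - 106\right)^{2}}{8}\right) 10 = \left(-8979 + \frac{\left(-123 - 106\right)^{2}}{8}\right) 10 = \left(-8979 + \frac{\left(-229\right)^{2}}{8}\right) 10 = \left(-8979 + \frac{1}{8} \cdot 52441\right) 10 = \left(-8979 + \frac{52441}{8}\right) 10 = \left(- \frac{19391}{8}\right) 10 = - \frac{96955}{4}$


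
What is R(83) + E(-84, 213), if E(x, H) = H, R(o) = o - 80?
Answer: 216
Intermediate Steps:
R(o) = -80 + o
R(83) + E(-84, 213) = (-80 + 83) + 213 = 3 + 213 = 216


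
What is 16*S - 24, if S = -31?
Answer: -520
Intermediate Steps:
16*S - 24 = 16*(-31) - 24 = -496 - 24 = -520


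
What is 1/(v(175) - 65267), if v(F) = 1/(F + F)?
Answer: -350/22843449 ≈ -1.5322e-5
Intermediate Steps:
v(F) = 1/(2*F)
1/(v(175) - 65267) = 1/((½)/175 - 65267) = 1/((½)*(1/175) - 65267) = 1/(1/350 - 65267) = 1/(-22843449/350) = -350/22843449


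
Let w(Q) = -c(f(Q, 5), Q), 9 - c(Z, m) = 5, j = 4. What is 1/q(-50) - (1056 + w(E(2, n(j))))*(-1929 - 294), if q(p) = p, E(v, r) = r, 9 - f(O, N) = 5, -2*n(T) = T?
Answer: 116929799/50 ≈ 2.3386e+6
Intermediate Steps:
n(T) = -T/2
f(O, N) = 4 (f(O, N) = 9 - 1*5 = 9 - 5 = 4)
c(Z, m) = 4 (c(Z, m) = 9 - 1*5 = 9 - 5 = 4)
w(Q) = -4 (w(Q) = -1*4 = -4)
1/q(-50) - (1056 + w(E(2, n(j))))*(-1929 - 294) = 1/(-50) - (1056 - 4)*(-1929 - 294) = -1/50 - 1052*(-2223) = -1/50 - 1*(-2338596) = -1/50 + 2338596 = 116929799/50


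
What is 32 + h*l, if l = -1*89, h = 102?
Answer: -9046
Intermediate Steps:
l = -89
32 + h*l = 32 + 102*(-89) = 32 - 9078 = -9046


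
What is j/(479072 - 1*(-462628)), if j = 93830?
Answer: 9383/94170 ≈ 0.099639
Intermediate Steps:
j/(479072 - 1*(-462628)) = 93830/(479072 - 1*(-462628)) = 93830/(479072 + 462628) = 93830/941700 = 93830*(1/941700) = 9383/94170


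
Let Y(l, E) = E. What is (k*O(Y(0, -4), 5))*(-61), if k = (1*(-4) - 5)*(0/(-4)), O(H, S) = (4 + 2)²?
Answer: 0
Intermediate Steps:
O(H, S) = 36 (O(H, S) = 6² = 36)
k = 0 (k = (-4 - 5)*(0*(-¼)) = -9*0 = 0)
(k*O(Y(0, -4), 5))*(-61) = (0*36)*(-61) = 0*(-61) = 0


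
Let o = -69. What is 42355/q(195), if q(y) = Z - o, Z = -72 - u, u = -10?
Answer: 42355/7 ≈ 6050.7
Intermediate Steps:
Z = -62 (Z = -72 - 1*(-10) = -72 + 10 = -62)
q(y) = 7 (q(y) = -62 - 1*(-69) = -62 + 69 = 7)
42355/q(195) = 42355/7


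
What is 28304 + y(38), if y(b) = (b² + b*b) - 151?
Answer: 31041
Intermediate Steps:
y(b) = -151 + 2*b² (y(b) = (b² + b²) - 151 = 2*b² - 151 = -151 + 2*b²)
28304 + y(38) = 28304 + (-151 + 2*38²) = 28304 + (-151 + 2*1444) = 28304 + (-151 + 2888) = 28304 + 2737 = 31041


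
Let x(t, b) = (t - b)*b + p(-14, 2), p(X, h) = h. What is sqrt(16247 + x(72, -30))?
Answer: 11*sqrt(109) ≈ 114.84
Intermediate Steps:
x(t, b) = 2 + b*(t - b) (x(t, b) = (t - b)*b + 2 = b*(t - b) + 2 = 2 + b*(t - b))
sqrt(16247 + x(72, -30)) = sqrt(16247 + (2 - 1*(-30)**2 - 30*72)) = sqrt(16247 + (2 - 1*900 - 2160)) = sqrt(16247 + (2 - 900 - 2160)) = sqrt(16247 - 3058) = sqrt(13189) = 11*sqrt(109)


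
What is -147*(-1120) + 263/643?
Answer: 105863783/643 ≈ 1.6464e+5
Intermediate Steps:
-147*(-1120) + 263/643 = 164640 + 263*(1/643) = 164640 + 263/643 = 105863783/643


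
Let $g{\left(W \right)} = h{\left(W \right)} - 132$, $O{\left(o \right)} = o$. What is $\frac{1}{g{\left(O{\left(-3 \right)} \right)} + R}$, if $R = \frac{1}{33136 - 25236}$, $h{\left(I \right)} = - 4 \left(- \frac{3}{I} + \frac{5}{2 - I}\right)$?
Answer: $- \frac{7900}{1105999} \approx -0.0071429$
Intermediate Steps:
$h{\left(I \right)} = - \frac{20}{2 - I} + \frac{12}{I}$
$g{\left(W \right)} = -132 + \frac{8 \left(-3 + 4 W\right)}{W \left(-2 + W\right)}$ ($g{\left(W \right)} = \frac{8 \left(-3 + 4 W\right)}{W \left(-2 + W\right)} - 132 = -132 + \frac{8 \left(-3 + 4 W\right)}{W \left(-2 + W\right)}$)
$R = \frac{1}{7900} \approx 0.00012658$
$\frac{1}{g{\left(O{\left(-3 \right)} \right)} + R} = \frac{1}{\frac{4 \left(-6 - 33 \left(-3\right)^{2} + 74 \left(-3\right)\right)}{\left(-3\right) \left(-2 - 3\right)} + \frac{1}{7900}} = \frac{1}{4 \left(- \frac{1}{3}\right) \frac{1}{-5} \left(-6 - 297 - 222\right) + \frac{1}{7900}} = \frac{1}{4 \left(- \frac{1}{3}\right) \left(- \frac{1}{5}\right) \left(-6 - 297 - 222\right) + \frac{1}{7900}} = \frac{1}{4 \left(- \frac{1}{3}\right) \left(- \frac{1}{5}\right) \left(-525\right) + \frac{1}{7900}} = \frac{1}{-140 + \frac{1}{7900}} = \frac{1}{- \frac{1105999}{7900}} = - \frac{7900}{1105999}$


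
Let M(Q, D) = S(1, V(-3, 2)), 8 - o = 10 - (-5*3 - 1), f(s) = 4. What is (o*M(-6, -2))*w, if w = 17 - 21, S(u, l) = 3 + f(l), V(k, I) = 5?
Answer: 504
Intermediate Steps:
o = -18 (o = 8 - (10 - (-5*3 - 1)) = 8 - (10 - (-15 - 1)) = 8 - (10 - 1*(-16)) = 8 - (10 + 16) = 8 - 1*26 = 8 - 26 = -18)
S(u, l) = 7 (S(u, l) = 3 + 4 = 7)
w = -4
M(Q, D) = 7
(o*M(-6, -2))*w = -18*7*(-4) = -126*(-4) = 504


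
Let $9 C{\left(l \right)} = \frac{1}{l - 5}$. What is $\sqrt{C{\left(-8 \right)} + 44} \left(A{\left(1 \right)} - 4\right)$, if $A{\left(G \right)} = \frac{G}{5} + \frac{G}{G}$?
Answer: $- \frac{14 \sqrt{66911}}{195} \approx -18.571$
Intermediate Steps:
$C{\left(l \right)} = \frac{1}{9 \left(-5 + l\right)}$ ($C{\left(l \right)} = \frac{1}{9 \left(l - 5\right)} = \frac{1}{9 \left(-5 + l\right)}$)
$A{\left(G \right)} = 1 + \frac{G}{5}$ ($A{\left(G \right)} = G \frac{1}{5} + 1 = \frac{G}{5} + 1 = 1 + \frac{G}{5}$)
$\sqrt{C{\left(-8 \right)} + 44} \left(A{\left(1 \right)} - 4\right) = \sqrt{\frac{1}{9 \left(-5 - 8\right)} + 44} \left(\left(1 + \frac{1}{5} \cdot 1\right) - 4\right) = \sqrt{\frac{1}{9 \left(-13\right)} + 44} \left(\left(1 + \frac{1}{5}\right) - 4\right) = \sqrt{\frac{1}{9} \left(- \frac{1}{13}\right) + 44} \left(\frac{6}{5} - 4\right) = \sqrt{- \frac{1}{117} + 44} \left(- \frac{14}{5}\right) = \sqrt{\frac{5147}{117}} \left(- \frac{14}{5}\right) = \frac{\sqrt{66911}}{39} \left(- \frac{14}{5}\right) = - \frac{14 \sqrt{66911}}{195}$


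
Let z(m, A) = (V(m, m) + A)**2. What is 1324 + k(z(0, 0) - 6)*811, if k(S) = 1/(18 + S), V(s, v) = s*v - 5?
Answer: 49799/37 ≈ 1345.9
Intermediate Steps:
V(s, v) = -5 + s*v
z(m, A) = (-5 + A + m**2)**2 (z(m, A) = ((-5 + m*m) + A)**2 = ((-5 + m**2) + A)**2 = (-5 + A + m**2)**2)
1324 + k(z(0, 0) - 6)*811 = 1324 + 811/(18 + ((-5 + 0 + 0**2)**2 - 6)) = 1324 + 811/(18 + ((-5 + 0 + 0)**2 - 6)) = 1324 + 811/(18 + ((-5)**2 - 6)) = 1324 + 811/(18 + (25 - 6)) = 1324 + 811/(18 + 19) = 1324 + 811/37 = 49799/37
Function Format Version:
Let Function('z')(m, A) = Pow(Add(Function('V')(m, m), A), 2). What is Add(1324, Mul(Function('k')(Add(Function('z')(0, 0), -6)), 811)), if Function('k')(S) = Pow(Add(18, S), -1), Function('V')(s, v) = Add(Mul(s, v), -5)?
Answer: Rational(49799, 37) ≈ 1345.9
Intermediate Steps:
Function('V')(s, v) = Add(-5, Mul(s, v))
Function('z')(m, A) = Pow(Add(-5, A, Pow(m, 2)), 2) (Function('z')(m, A) = Pow(Add(Add(-5, Mul(m, m)), A), 2) = Pow(Add(Add(-5, Pow(m, 2)), A), 2) = Pow(Add(-5, A, Pow(m, 2)), 2))
Add(1324, Mul(Function('k')(Add(Function('z')(0, 0), -6)), 811)) = Add(1324, Mul(Pow(Add(18, Add(Pow(Add(-5, 0, Pow(0, 2)), 2), -6)), -1), 811)) = Add(1324, Mul(Pow(Add(18, Add(Pow(Add(-5, 0, 0), 2), -6)), -1), 811)) = Add(1324, Mul(Pow(Add(18, Add(Pow(-5, 2), -6)), -1), 811)) = Add(1324, Mul(Pow(Add(18, Add(25, -6)), -1), 811)) = Add(1324, Mul(Pow(Add(18, 19), -1), 811)) = Add(1324, Mul(Pow(37, -1), 811)) = Add(1324, Mul(Rational(1, 37), 811)) = Add(1324, Rational(811, 37)) = Rational(49799, 37)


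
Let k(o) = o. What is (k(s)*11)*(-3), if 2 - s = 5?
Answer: 99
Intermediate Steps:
s = -3 (s = 2 - 1*5 = 2 - 5 = -3)
(k(s)*11)*(-3) = -3*11*(-3) = -33*(-3) = 99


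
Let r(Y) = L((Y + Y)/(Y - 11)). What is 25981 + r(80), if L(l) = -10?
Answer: 25971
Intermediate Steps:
r(Y) = -10
25981 + r(80) = 25981 - 10 = 25971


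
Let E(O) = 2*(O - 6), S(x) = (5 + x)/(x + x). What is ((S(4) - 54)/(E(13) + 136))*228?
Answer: -8037/100 ≈ -80.370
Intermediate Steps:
S(x) = (5 + x)/(2*x) (S(x) = (5 + x)/((2*x)) = (5 + x)*(1/(2*x)) = (5 + x)/(2*x))
E(O) = -12 + 2*O (E(O) = 2*(-6 + O) = -12 + 2*O)
((S(4) - 54)/(E(13) + 136))*228 = (((½)*(5 + 4)/4 - 54)/((-12 + 2*13) + 136))*228 = (((½)*(¼)*9 - 54)/((-12 + 26) + 136))*228 = ((9/8 - 54)/(14 + 136))*228 = -423/8/150*228 = -423/8*1/150*228 = -141/400*228 = -8037/100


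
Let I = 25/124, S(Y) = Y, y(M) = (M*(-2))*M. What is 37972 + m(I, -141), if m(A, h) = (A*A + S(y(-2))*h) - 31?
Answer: 600725569/15376 ≈ 39069.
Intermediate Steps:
y(M) = -2*M² (y(M) = (-2*M)*M = -2*M²)
I = 25/124 (I = 25*(1/124) = 25/124 ≈ 0.20161)
m(A, h) = -31 + A² - 8*h (m(A, h) = (A*A + (-2*(-2)²)*h) - 31 = (A² + (-2*4)*h) - 31 = (A² - 8*h) - 31 = -31 + A² - 8*h)
37972 + m(I, -141) = 37972 + (-31 + (25/124)² - 8*(-141)) = 37972 + (-31 + 625/15376 + 1128) = 37972 + 16868097/15376 = 600725569/15376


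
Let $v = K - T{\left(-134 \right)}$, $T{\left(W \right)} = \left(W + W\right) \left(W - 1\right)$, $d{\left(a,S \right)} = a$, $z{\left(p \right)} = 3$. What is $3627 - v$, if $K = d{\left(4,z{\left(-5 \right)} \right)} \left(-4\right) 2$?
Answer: $39839$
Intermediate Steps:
$T{\left(W \right)} = 2 W \left(-1 + W\right)$
$K = -32$ ($K = 4 \left(-4\right) 2 = \left(-16\right) 2 = -32$)
$v = -36212$ ($v = -32 - 2 \left(-134\right) \left(-1 - 134\right) = -32 - 2 \left(-134\right) \left(-135\right) = -32 - 36180 = -36212$)
$3627 - v = 3627 - -36212 = 3627 + 36212 = 39839$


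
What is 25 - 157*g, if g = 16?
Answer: -2487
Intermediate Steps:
25 - 157*g = 25 - 157*16 = 25 - 2512 = -2487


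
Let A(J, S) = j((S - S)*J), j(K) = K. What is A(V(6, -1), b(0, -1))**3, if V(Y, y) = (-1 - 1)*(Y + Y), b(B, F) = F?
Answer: 0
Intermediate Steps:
V(Y, y) = -4*Y
A(J, S) = 0 (A(J, S) = (S - S)*J = 0*J = 0)
A(V(6, -1), b(0, -1))**3 = 0**3 = 0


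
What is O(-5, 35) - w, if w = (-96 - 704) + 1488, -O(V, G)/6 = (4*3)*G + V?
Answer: -3178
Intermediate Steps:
O(V, G) = -72*G - 6*V (O(V, G) = -6*((4*3)*G + V) = -6*(12*G + V) = -6*(V + 12*G) = -72*G - 6*V)
w = 688 (w = -800 + 1488 = 688)
O(-5, 35) - w = (-72*35 - 6*(-5)) - 1*688 = (-2520 + 30) - 688 = -2490 - 688 = -3178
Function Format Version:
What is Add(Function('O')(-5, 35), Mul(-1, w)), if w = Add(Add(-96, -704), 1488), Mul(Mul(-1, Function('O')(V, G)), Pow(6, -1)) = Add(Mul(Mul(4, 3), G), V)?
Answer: -3178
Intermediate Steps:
Function('O')(V, G) = Add(Mul(-72, G), Mul(-6, V)) (Function('O')(V, G) = Mul(-6, Add(Mul(Mul(4, 3), G), V)) = Mul(-6, Add(Mul(12, G), V)) = Mul(-6, Add(V, Mul(12, G))) = Add(Mul(-72, G), Mul(-6, V)))
w = 688 (w = Add(-800, 1488) = 688)
Add(Function('O')(-5, 35), Mul(-1, w)) = Add(Add(Mul(-72, 35), Mul(-6, -5)), Mul(-1, 688)) = Add(Add(-2520, 30), -688) = Add(-2490, -688) = -3178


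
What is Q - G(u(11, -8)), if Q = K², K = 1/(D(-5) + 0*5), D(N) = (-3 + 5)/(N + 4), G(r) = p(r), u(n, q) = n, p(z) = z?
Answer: -43/4 ≈ -10.750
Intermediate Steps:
G(r) = r
D(N) = 2/(4 + N)
K = -½ (K = 1/(2/(4 - 5) + 0*5) = 1/(2/(-1) + 0) = 1/(2*(-1) + 0) = 1/(-2 + 0) = 1/(-2) = -½ ≈ -0.50000)
Q = ¼ (Q = (-½)² = ¼ ≈ 0.25000)
Q - G(u(11, -8)) = ¼ - 1*11 = ¼ - 11 = -43/4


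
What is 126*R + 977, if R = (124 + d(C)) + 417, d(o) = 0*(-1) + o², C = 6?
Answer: 73679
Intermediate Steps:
d(o) = o² (d(o) = 0 + o² = o²)
R = 577 (R = (124 + 6²) + 417 = (124 + 36) + 417 = 160 + 417 = 577)
126*R + 977 = 126*577 + 977 = 72702 + 977 = 73679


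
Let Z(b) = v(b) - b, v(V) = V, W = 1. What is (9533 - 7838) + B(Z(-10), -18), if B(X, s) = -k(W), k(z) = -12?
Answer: 1707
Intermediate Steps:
Z(b) = 0 (Z(b) = b - b = 0)
B(X, s) = 12 (B(X, s) = -1*(-12) = 12)
(9533 - 7838) + B(Z(-10), -18) = (9533 - 7838) + 12 = 1695 + 12 = 1707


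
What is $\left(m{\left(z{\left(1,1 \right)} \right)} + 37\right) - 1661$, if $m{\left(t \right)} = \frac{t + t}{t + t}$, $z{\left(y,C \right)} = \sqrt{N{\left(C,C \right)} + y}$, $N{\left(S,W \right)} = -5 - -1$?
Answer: $-1623$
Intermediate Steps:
$N{\left(S,W \right)} = -4$ ($N{\left(S,W \right)} = -5 + 1 = -4$)
$z{\left(y,C \right)} = \sqrt{-4 + y}$
$m{\left(t \right)} = 1$ ($m{\left(t \right)} = \frac{2 t}{2 t} = 2 t \frac{1}{2 t} = 1$)
$\left(m{\left(z{\left(1,1 \right)} \right)} + 37\right) - 1661 = \left(1 + 37\right) - 1661 = 38 - 1661 = -1623$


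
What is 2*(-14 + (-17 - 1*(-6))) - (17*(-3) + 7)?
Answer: -6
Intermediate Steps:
2*(-14 + (-17 - 1*(-6))) - (17*(-3) + 7) = 2*(-14 + (-17 + 6)) - (-51 + 7) = 2*(-14 - 11) - 1*(-44) = 2*(-25) + 44 = -50 + 44 = -6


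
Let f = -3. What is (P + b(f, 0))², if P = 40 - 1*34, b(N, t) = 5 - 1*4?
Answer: 49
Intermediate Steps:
b(N, t) = 1 (b(N, t) = 5 - 4 = 1)
P = 6 (P = 40 - 34 = 6)
(P + b(f, 0))² = (6 + 1)² = 7² = 49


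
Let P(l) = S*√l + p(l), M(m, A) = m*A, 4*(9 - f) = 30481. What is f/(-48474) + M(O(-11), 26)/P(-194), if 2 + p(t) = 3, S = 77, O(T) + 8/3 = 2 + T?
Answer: 896406305/5718574728 + 5390*I*√194/265437 ≈ 0.15675 + 0.28283*I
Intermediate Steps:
f = -30445/4 (f = 9 - ¼*30481 = 9 - 30481/4 = -30445/4 ≈ -7611.3)
O(T) = -⅔ + T (O(T) = -8/3 + (2 + T) = -⅔ + T)
p(t) = 1 (p(t) = -2 + 3 = 1)
M(m, A) = A*m
P(l) = 1 + 77*√l (P(l) = 77*√l + 1 = 1 + 77*√l)
f/(-48474) + M(O(-11), 26)/P(-194) = -30445/4/(-48474) + (26*(-⅔ - 11))/(1 + 77*√(-194)) = -30445/4*(-1/48474) + (26*(-35/3))/(1 + 77*(I*√194)) = 30445/193896 - 910/(3*(1 + 77*I*√194))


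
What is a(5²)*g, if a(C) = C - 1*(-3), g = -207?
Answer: -5796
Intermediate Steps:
a(C) = 3 + C (a(C) = C + 3 = 3 + C)
a(5²)*g = (3 + 5²)*(-207) = (3 + 25)*(-207) = 28*(-207) = -5796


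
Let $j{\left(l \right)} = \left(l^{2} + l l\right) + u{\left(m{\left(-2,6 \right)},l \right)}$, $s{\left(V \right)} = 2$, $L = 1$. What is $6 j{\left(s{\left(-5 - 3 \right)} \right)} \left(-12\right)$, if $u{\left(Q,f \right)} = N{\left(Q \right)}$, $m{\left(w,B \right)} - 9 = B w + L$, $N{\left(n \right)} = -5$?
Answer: $-216$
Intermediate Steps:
$m{\left(w,B \right)} = 10 + B w$ ($m{\left(w,B \right)} = 9 + \left(B w + 1\right) = 9 + \left(1 + B w\right) = 10 + B w$)
$u{\left(Q,f \right)} = -5$
$j{\left(l \right)} = -5 + 2 l^{2}$ ($j{\left(l \right)} = \left(l^{2} + l l\right) - 5 = \left(l^{2} + l^{2}\right) - 5 = 2 l^{2} - 5 = -5 + 2 l^{2}$)
$6 j{\left(s{\left(-5 - 3 \right)} \right)} \left(-12\right) = 6 \left(-5 + 2 \cdot 2^{2}\right) \left(-12\right) = 6 \left(-5 + 2 \cdot 4\right) \left(-12\right) = 6 \left(-5 + 8\right) \left(-12\right) = 6 \cdot 3 \left(-12\right) = 18 \left(-12\right) = -216$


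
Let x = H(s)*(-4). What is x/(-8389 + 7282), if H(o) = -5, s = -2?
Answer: -20/1107 ≈ -0.018067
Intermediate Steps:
x = 20 (x = -5*(-4) = 20)
x/(-8389 + 7282) = 20/(-8389 + 7282) = 20/(-1107) = -1/1107*20 = -20/1107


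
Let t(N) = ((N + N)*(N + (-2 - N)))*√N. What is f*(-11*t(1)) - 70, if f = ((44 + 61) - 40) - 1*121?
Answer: -2534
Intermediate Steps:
f = -56 (f = (105 - 40) - 121 = 65 - 121 = -56)
t(N) = -4*N^(3/2) (t(N) = ((2*N)*(-2))*√N = (-4*N)*√N = -4*N^(3/2))
f*(-11*t(1)) - 70 = -(-616)*(-4*1^(3/2)) - 70 = -(-616)*(-4*1) - 70 = -(-616)*(-4) - 70 = -56*44 - 70 = -2464 - 70 = -2534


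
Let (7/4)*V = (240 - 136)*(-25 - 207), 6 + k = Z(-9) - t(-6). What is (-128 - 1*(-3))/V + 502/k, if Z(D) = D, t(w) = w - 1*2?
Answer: -48442899/675584 ≈ -71.705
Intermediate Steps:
t(w) = -2 + w (t(w) = w - 2 = -2 + w)
k = -7 (k = -6 + (-9 - (-2 - 6)) = -6 + (-9 - 1*(-8)) = -6 + (-9 + 8) = -6 - 1 = -7)
V = -96512/7 (V = 4*((240 - 136)*(-25 - 207))/7 = 4*(104*(-232))/7 = (4/7)*(-24128) = -96512/7 ≈ -13787.)
(-128 - 1*(-3))/V + 502/k = (-128 - 1*(-3))/(-96512/7) + 502/(-7) = (-128 + 3)*(-7/96512) + 502*(-1/7) = -125*(-7/96512) - 502/7 = 875/96512 - 502/7 = -48442899/675584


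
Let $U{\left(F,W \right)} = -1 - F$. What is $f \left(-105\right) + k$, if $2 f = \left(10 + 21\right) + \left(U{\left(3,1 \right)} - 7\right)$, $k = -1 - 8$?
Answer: $-1059$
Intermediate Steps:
$k = -9$ ($k = -1 - 8 = -9$)
$f = 10$ ($f = \frac{\left(10 + 21\right) - 11}{2} = \frac{31 - 11}{2} = \frac{1}{2} \cdot 20 = 10$)
$f \left(-105\right) + k = 10 \left(-105\right) - 9 = -1050 - 9 = -1059$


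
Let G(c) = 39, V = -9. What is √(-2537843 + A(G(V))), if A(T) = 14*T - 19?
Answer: 6*I*√70481 ≈ 1592.9*I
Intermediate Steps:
A(T) = -19 + 14*T
√(-2537843 + A(G(V))) = √(-2537843 + (-19 + 14*39)) = √(-2537843 + (-19 + 546)) = √(-2537843 + 527) = √(-2537316) = 6*I*√70481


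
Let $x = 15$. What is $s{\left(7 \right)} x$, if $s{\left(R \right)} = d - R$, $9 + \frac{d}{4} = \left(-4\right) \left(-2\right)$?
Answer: $-165$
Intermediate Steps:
$d = -4$ ($d = -36 + 4 \left(\left(-4\right) \left(-2\right)\right) = -36 + 4 \cdot 8 = -36 + 32 = -4$)
$s{\left(R \right)} = -4 - R$
$s{\left(7 \right)} x = \left(-4 - 7\right) 15 = \left(-11\right) 15 = -165$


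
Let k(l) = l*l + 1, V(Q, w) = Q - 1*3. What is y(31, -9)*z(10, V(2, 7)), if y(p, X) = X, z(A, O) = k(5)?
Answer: -234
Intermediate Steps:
V(Q, w) = -3 + Q (V(Q, w) = Q - 3 = -3 + Q)
k(l) = 1 + l**2 (k(l) = l**2 + 1 = 1 + l**2)
z(A, O) = 26 (z(A, O) = 1 + 5**2 = 1 + 25 = 26)
y(31, -9)*z(10, V(2, 7)) = -9*26 = -234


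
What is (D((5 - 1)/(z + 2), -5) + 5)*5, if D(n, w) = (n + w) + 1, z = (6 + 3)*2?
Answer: 6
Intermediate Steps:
z = 18 (z = 9*2 = 18)
D(n, w) = 1 + n + w
(D((5 - 1)/(z + 2), -5) + 5)*5 = ((1 + (5 - 1)/(18 + 2) - 5) + 5)*5 = ((1 + 4/20 - 5) + 5)*5 = ((1 + 4*(1/20) - 5) + 5)*5 = ((1 + ⅕ - 5) + 5)*5 = (-19/5 + 5)*5 = (6/5)*5 = 6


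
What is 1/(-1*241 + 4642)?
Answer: 1/4401 ≈ 0.00022722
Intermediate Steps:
1/(-1*241 + 4642) = 1/(-241 + 4642) = 1/4401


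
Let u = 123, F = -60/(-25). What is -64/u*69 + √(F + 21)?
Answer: -1472/41 + 3*√65/5 ≈ -31.065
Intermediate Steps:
F = 12/5 (F = -60*(-1/25) = 12/5 ≈ 2.4000)
-64/u*69 + √(F + 21) = -64/123*69 + √(12/5 + 21) = -64*1/123*69 + √(117/5) = -64/123*69 + 3*√65/5 = -1472/41 + 3*√65/5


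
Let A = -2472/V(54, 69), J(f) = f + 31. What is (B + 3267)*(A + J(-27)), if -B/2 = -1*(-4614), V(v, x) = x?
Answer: 4363452/23 ≈ 1.8972e+5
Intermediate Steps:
J(f) = 31 + f
A = -824/23 (A = -2472/69 = -2472*1/69 = -824/23 ≈ -35.826)
B = -9228 (B = -(-2)*(-4614) = -2*4614 = -9228)
(B + 3267)*(A + J(-27)) = (-9228 + 3267)*(-824/23 + (31 - 27)) = -5961*(-824/23 + 4) = -5961*(-732/23) = 4363452/23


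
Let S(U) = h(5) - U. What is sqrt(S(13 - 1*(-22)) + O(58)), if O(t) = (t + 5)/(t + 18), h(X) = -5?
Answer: I*sqrt(56563)/38 ≈ 6.2587*I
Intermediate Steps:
O(t) = (5 + t)/(18 + t)
S(U) = -5 - U
sqrt(S(13 - 1*(-22)) + O(58)) = sqrt((-5 - (13 - 1*(-22))) + (5 + 58)/(18 + 58)) = sqrt((-5 - (13 + 22)) + 63/76) = sqrt((-5 - 1*35) + (1/76)*63) = sqrt((-5 - 35) + 63/76) = sqrt(-40 + 63/76) = sqrt(-2977/76) = I*sqrt(56563)/38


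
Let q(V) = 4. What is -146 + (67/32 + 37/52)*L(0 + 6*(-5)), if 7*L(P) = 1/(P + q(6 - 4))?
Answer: -11055119/75712 ≈ -146.02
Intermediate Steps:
L(P) = 1/(7*(4 + P)) (L(P) = 1/(7*(P + 4)) = 1/(7*(4 + P)))
-146 + (67/32 + 37/52)*L(0 + 6*(-5)) = -146 + (67/32 + 37/52)*(1/(7*(4 + (0 + 6*(-5))))) = -146 + (67*(1/32) + 37*(1/52))*(1/(7*(4 + (0 - 30)))) = -146 + (67/32 + 37/52)*(1/(7*(4 - 30))) = -146 + 1167*((⅐)/(-26))/416 = -146 + 1167*((⅐)*(-1/26))/416 = -146 + (1167/416)*(-1/182) = -146 - 1167/75712 = -11055119/75712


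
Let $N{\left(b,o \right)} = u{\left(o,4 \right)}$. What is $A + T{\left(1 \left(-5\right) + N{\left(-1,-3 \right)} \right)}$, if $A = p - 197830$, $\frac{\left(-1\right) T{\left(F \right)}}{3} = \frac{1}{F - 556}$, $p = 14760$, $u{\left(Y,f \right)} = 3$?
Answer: $- \frac{34051019}{186} \approx -1.8307 \cdot 10^{5}$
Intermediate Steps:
$N{\left(b,o \right)} = 3$
$T{\left(F \right)} = - \frac{3}{-556 + F}$ ($T{\left(F \right)} = - \frac{3}{F - 556} = - \frac{3}{-556 + F}$)
$A = -183070$ ($A = 14760 - 197830 = -183070$)
$A + T{\left(1 \left(-5\right) + N{\left(-1,-3 \right)} \right)} = -183070 - \frac{3}{-556 + \left(1 \left(-5\right) + 3\right)} = -183070 - \frac{3}{-556 + \left(-5 + 3\right)} = -183070 - \frac{3}{-556 - 2} = -183070 - \frac{3}{-558} = -183070 - - \frac{1}{186} = -183070 + \frac{1}{186} = - \frac{34051019}{186}$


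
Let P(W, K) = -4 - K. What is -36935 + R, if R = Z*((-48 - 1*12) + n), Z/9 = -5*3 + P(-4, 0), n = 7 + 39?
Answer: -34541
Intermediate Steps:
n = 46
Z = -171 (Z = 9*(-5*3 + (-4 - 1*0)) = 9*(-15 + (-4 + 0)) = 9*(-15 - 4) = 9*(-19) = -171)
R = 2394 (R = -171*((-48 - 1*12) + 46) = -171*((-48 - 12) + 46) = -171*(-60 + 46) = -171*(-14) = 2394)
-36935 + R = -36935 + 2394 = -34541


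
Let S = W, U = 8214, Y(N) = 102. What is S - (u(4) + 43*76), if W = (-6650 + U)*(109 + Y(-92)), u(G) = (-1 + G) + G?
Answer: 326729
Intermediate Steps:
u(G) = -1 + 2*G
W = 330004 (W = (-6650 + 8214)*(109 + 102) = 1564*211 = 330004)
S = 330004
S - (u(4) + 43*76) = 330004 - ((-1 + 2*4) + 43*76) = 330004 - ((-1 + 8) + 3268) = 330004 - (7 + 3268) = 330004 - 1*3275 = 330004 - 3275 = 326729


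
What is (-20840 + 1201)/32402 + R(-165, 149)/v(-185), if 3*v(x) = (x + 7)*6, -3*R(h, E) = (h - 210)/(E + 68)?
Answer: -760601139/1251559652 ≈ -0.60772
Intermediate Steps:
R(h, E) = -(-210 + h)/(3*(68 + E)) (R(h, E) = -(h - 210)/(3*(E + 68)) = -(-210 + h)/(3*(68 + E)))
v(x) = 14 + 2*x (v(x) = ((x + 7)*6)/3 = ((7 + x)*6)/3 = (42 + 6*x)/3 = 14 + 2*x)
(-20840 + 1201)/32402 + R(-165, 149)/v(-185) = (-20840 + 1201)/32402 + ((210 - 1*(-165))/(3*(68 + 149)))/(14 + 2*(-185)) = -19639*1/32402 + ((⅓)*(210 + 165)/217)/(14 - 370) = -19639/32402 + ((⅓)*(1/217)*375)/(-356) = -19639/32402 + (125/217)*(-1/356) = -19639/32402 - 125/77252 = -760601139/1251559652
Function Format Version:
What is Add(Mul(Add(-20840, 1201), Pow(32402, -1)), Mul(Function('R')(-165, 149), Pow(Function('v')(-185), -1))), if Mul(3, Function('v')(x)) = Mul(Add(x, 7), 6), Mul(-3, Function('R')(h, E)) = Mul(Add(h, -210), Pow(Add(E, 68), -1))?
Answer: Rational(-760601139, 1251559652) ≈ -0.60772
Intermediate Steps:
Function('R')(h, E) = Mul(Rational(-1, 3), Pow(Add(68, E), -1), Add(-210, h)) (Function('R')(h, E) = Mul(Rational(-1, 3), Mul(Add(h, -210), Pow(Add(E, 68), -1))) = Mul(Rational(-1, 3), Mul(Add(-210, h), Pow(Add(68, E), -1))) = Mul(Rational(-1, 3), Mul(Pow(Add(68, E), -1), Add(-210, h))) = Mul(Rational(-1, 3), Pow(Add(68, E), -1), Add(-210, h)))
Function('v')(x) = Add(14, Mul(2, x)) (Function('v')(x) = Mul(Rational(1, 3), Mul(Add(x, 7), 6)) = Mul(Rational(1, 3), Mul(Add(7, x), 6)) = Mul(Rational(1, 3), Add(42, Mul(6, x))) = Add(14, Mul(2, x)))
Add(Mul(Add(-20840, 1201), Pow(32402, -1)), Mul(Function('R')(-165, 149), Pow(Function('v')(-185), -1))) = Add(Mul(Add(-20840, 1201), Pow(32402, -1)), Mul(Mul(Rational(1, 3), Pow(Add(68, 149), -1), Add(210, Mul(-1, -165))), Pow(Add(14, Mul(2, -185)), -1))) = Add(Mul(-19639, Rational(1, 32402)), Mul(Mul(Rational(1, 3), Pow(217, -1), Add(210, 165)), Pow(Add(14, -370), -1))) = Add(Rational(-19639, 32402), Mul(Mul(Rational(1, 3), Rational(1, 217), 375), Pow(-356, -1))) = Add(Rational(-19639, 32402), Mul(Rational(125, 217), Rational(-1, 356))) = Add(Rational(-19639, 32402), Rational(-125, 77252)) = Rational(-760601139, 1251559652)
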